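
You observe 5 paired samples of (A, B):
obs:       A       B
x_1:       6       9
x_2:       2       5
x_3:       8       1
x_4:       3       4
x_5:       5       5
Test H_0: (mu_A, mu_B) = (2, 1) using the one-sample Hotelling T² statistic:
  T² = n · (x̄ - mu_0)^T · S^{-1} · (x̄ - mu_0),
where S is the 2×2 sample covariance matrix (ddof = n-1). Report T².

Step 1 — sample mean vector:
  mean(A) = (6 + 2 + 8 + 3 + 5) / 5 = 24/5 = 4.8
  mean(B) = (9 + 5 + 1 + 4 + 5) / 5 = 24/5 = 4.8
  x̄ = (4.8, 4.8),  deviation x̄ - mu_0 = (4.8, 4.8) - (2, 1) = (2.8, 3.8).

Step 2 — sample covariance matrix, S[i,j] = (1/(n-1)) · Σ_k (x_{k,i} - mean_i) · (x_{k,j} - mean_j), divisor n-1 = 4:
  S[A,A] = ((1.2)·(1.2) + (-2.8)·(-2.8) + (3.2)·(3.2) + (-1.8)·(-1.8) + (0.2)·(0.2)) / 4 = 22.8/4 = 5.7
  S[A,B] = ((1.2)·(4.2) + (-2.8)·(0.2) + (3.2)·(-3.8) + (-1.8)·(-0.8) + (0.2)·(0.2)) / 4 = -6.2/4 = -1.55
  S[B,B] = ((4.2)·(4.2) + (0.2)·(0.2) + (-3.8)·(-3.8) + (-0.8)·(-0.8) + (0.2)·(0.2)) / 4 = 32.8/4 = 8.2
  S = [[5.7, -1.55],
 [-1.55, 8.2]].

Step 3 — invert S. det(S) = 5.7·8.2 - (-1.55)² = 44.3375.
  S^{-1} = (1/det) · [[d, -b], [-b, a]] = [[0.1849, 0.035],
 [0.035, 0.1286]].

Step 4 — quadratic form (x̄ - mu_0)^T · S^{-1} · (x̄ - mu_0):
  S^{-1} · (x̄ - mu_0) = (0.6507, 0.5864),
  (x̄ - mu_0)^T · [...] = (2.8)·(0.6507) + (3.8)·(0.5864) = 4.0503.

Step 5 — scale by n: T² = 5 · 4.0503 = 20.2515.

T² ≈ 20.2515


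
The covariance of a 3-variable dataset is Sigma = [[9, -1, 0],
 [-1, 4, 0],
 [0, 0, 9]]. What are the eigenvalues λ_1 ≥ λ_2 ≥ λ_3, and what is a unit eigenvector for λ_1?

Step 1 — characteristic polynomial p(λ) = det(λI - Sigma) = λ³ - tr·λ² + c_1·λ - det, where tr = trace, c_1 = sum of the principal 2×2 minors, det = det(Sigma):
  tr = 9 + 4 + 9 = 22,
  c_1 = (9·4 - (-1)²) + (9·9 - (0)²) + (4·9 - (0)²) = 35 + 81 + 36 = 152,
  det = 9·(4·9 - (0)²) - (-1)·((-1)·9 - (0)·(0)) + (0)·((-1)·(0) - 4·(0)) = 9·(36) - (-1)·(-9) + (0)·(0) = 315.
  So p(λ) = λ³ - 22λ² + 152λ - 315.
Step 2 — look for an integer root (rational root theorem: any rational root is an integer divisor of 315). Testing λ = 9:
  p(9) = 729 - 1782 + 1368 - 315 = 0  ✓
  Dividing out (λ - 9): p(λ) = (λ - 9)(λ² - 13λ + 35).
Step 3 — remaining eigenvalues from the quadratic λ² - 13λ + 35 = 0:
  Δ = 13² - 4·35 = 169 - 140 = 29,  λ = (13 ± √29)/2 = (13 ± 5.3852)/2 ≈ 9.1926 or 3.8074.
  Sorted: λ_1 = 9.1926,  λ_2 = 9,  λ_3 = 3.8074  (check: sum = 22 = tr ✓).

Step 4 — unit eigenvector for λ_1 ≈ 9.1926: v spans the null space of (Sigma - λ_1 I), whose rows are
  r_1 = (-0.1926, -1, 0),  r_2 = (-1, -5.1926, 0),  r_3 = (0, 0, -0.1926).
  v is orthogonal to every row, so take v ∝ r_1 × r_3 = ((-1)·(-0.1926) - (0)·(0), (0)·(0) - (-0.1926)·(-0.1926), (-0.1926)·(0) - (-1)·(0)) ≈ (0.1926, -0.0371, 0).
  Let u = (0.1926, -0.0371, 0).
  ||u|| = √((0.1926)² + (-0.0371)² + (0)²) = √(0.0385) ≈ 0.1961,  v_1 = u/||u|| ≈ (0.982, -0.1891, 0) (||v_1|| = 1).

λ_1 = 9.1926,  λ_2 = 9,  λ_3 = 3.8074;  v_1 ≈ (0.982, -0.1891, 0)


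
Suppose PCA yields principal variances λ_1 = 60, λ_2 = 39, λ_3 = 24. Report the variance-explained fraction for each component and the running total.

Step 1 — total variance = trace(Sigma) = Σ λ_i = 60 + 39 + 24 = 123.

Step 2 — fraction explained by component i = λ_i / Σ λ:
  PC1: 60/123 = 0.4878
  PC2: 39/123 = 0.3171
  PC3: 24/123 = 0.1951

Step 3 — cumulative fraction after k components = (λ_1 + ... + λ_k) / Σ λ:
  k = 1: 60/123 = 0.4878
  k = 2: (60 + 39)/123 = 99/123 = 0.8049
  k = 3: (60 + 39 + 24)/123 = 123/123 = 1

Summary (fraction, with percent):

explained: PC1 0.4878 (48.78%), PC2 0.3171 (31.71%), PC3 0.1951 (19.51%);  cumulative: 0.4878, 0.8049, 1


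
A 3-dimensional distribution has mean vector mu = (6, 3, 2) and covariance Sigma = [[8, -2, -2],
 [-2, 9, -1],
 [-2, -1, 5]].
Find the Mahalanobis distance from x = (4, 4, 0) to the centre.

Step 1 — centre the observation: (x - mu) = (-2, 1, -2).

Step 2 — invert Sigma (cofactor / det for 3×3, or solve directly):
  Sigma^{-1} = [[0.1528, 0.0417, 0.0694],
 [0.0417, 0.125, 0.0417],
 [0.0694, 0.0417, 0.2361]].

Step 3 — form the quadratic (x - mu)^T · Sigma^{-1} · (x - mu):
  Sigma^{-1} · (x - mu) = (-0.4028, -0.0417, -0.5694).
  (x - mu)^T · [Sigma^{-1} · (x - mu)] = (-2)·(-0.4028) + (1)·(-0.0417) + (-2)·(-0.5694) = 1.9028.

Step 4 — take square root: d = √(1.9028) ≈ 1.3794.

d(x, mu) = √(1.9028) ≈ 1.3794


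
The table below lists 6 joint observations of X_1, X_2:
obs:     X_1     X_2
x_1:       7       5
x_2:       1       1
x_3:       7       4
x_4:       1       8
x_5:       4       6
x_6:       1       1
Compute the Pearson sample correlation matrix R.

Step 1 — column means:
  mean(X_1) = (7 + 1 + 7 + 1 + 4 + 1) / 6 = 21/6 = 3.5
  mean(X_2) = (5 + 1 + 4 + 8 + 6 + 1) / 6 = 25/6 = 4.1667

Step 2 — sample variances and covariances s[i,j] = (1/(n-1)) · Σ_k (x_{k,i} - mean_i) · (x_{k,j} - mean_j), with n-1 = 5:
  s[X_1,X_1] = ((3.5)·(3.5) + (-2.5)·(-2.5) + (3.5)·(3.5) + (-2.5)·(-2.5) + (0.5)·(0.5) + (-2.5)·(-2.5)) / 5 = 43.5/5 = 8.7
  s[X_1,X_2] = ((3.5)·(0.8333) + (-2.5)·(-3.1667) + (3.5)·(-0.1667) + (-2.5)·(3.8333) + (0.5)·(1.8333) + (-2.5)·(-3.1667)) / 5 = 9.5/5 = 1.9
  s[X_2,X_2] = ((0.8333)·(0.8333) + (-3.1667)·(-3.1667) + (-0.1667)·(-0.1667) + (3.8333)·(3.8333) + (1.8333)·(1.8333) + (-3.1667)·(-3.1667)) / 5 = 38.8333/5 = 7.7667
  Sample standard deviations s_i = √(s[i,i]):
  s(X_1) = √(8.7) = 2.9496
  s(X_2) = √(7.7667) = 2.7869

Step 3 — r_{ij} = s_{ij} / (s_i · s_j):
  r[X_1,X_1] = 1 (diagonal).
  r[X_1,X_2] = 1.9 / (2.9496 · 2.7869) = 1.9 / 8.2201 = 0.2311
  r[X_2,X_2] = 1 (diagonal).

R is symmetric with unit diagonal. Assembling:

R = [[1, 0.2311],
 [0.2311, 1]]


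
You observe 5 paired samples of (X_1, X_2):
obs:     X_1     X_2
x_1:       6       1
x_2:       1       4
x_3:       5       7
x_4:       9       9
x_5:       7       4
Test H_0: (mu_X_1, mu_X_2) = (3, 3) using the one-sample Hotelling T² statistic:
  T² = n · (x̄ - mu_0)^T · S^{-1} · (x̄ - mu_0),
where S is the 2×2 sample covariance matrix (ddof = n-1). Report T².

Step 1 — sample mean vector:
  mean(X_1) = (6 + 1 + 5 + 9 + 7) / 5 = 28/5 = 5.6
  mean(X_2) = (1 + 4 + 7 + 9 + 4) / 5 = 25/5 = 5
  x̄ = (5.6, 5),  deviation x̄ - mu_0 = (5.6, 5) - (3, 3) = (2.6, 2).

Step 2 — sample covariance matrix, S[i,j] = (1/(n-1)) · Σ_k (x_{k,i} - mean_i) · (x_{k,j} - mean_j), divisor n-1 = 4:
  S[X_1,X_1] = ((0.4)·(0.4) + (-4.6)·(-4.6) + (-0.6)·(-0.6) + (3.4)·(3.4) + (1.4)·(1.4)) / 4 = 35.2/4 = 8.8
  S[X_1,X_2] = ((0.4)·(-4) + (-4.6)·(-1) + (-0.6)·(2) + (3.4)·(4) + (1.4)·(-1)) / 4 = 14/4 = 3.5
  S[X_2,X_2] = ((-4)·(-4) + (-1)·(-1) + (2)·(2) + (4)·(4) + (-1)·(-1)) / 4 = 38/4 = 9.5
  S = [[8.8, 3.5],
 [3.5, 9.5]].

Step 3 — invert S. det(S) = 8.8·9.5 - (3.5)² = 71.35.
  S^{-1} = (1/det) · [[d, -b], [-b, a]] = [[0.1331, -0.0491],
 [-0.0491, 0.1233]].

Step 4 — quadratic form (x̄ - mu_0)^T · S^{-1} · (x̄ - mu_0):
  S^{-1} · (x̄ - mu_0) = (0.2481, 0.1191),
  (x̄ - mu_0)^T · [...] = (2.6)·(0.2481) + (2)·(0.1191) = 0.8833.

Step 5 — scale by n: T² = 5 · 0.8833 = 4.4163.

T² ≈ 4.4163


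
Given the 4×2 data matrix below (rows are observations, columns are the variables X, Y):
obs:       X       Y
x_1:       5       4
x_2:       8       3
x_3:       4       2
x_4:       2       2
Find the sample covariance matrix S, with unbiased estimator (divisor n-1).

Step 1 — column means:
  mean(X) = (5 + 8 + 4 + 2) / 4 = 19/4 = 4.75
  mean(Y) = (4 + 3 + 2 + 2) / 4 = 11/4 = 2.75

Step 2 — sample covariance S[i,j] = (1/(n-1)) · Σ_k (x_{k,i} - mean_i) · (x_{k,j} - mean_j), with n-1 = 3.
  S[X,X] = ((0.25)·(0.25) + (3.25)·(3.25) + (-0.75)·(-0.75) + (-2.75)·(-2.75)) / 3 = 18.75/3 = 6.25
  S[X,Y] = ((0.25)·(1.25) + (3.25)·(0.25) + (-0.75)·(-0.75) + (-2.75)·(-0.75)) / 3 = 3.75/3 = 1.25
  S[Y,Y] = ((1.25)·(1.25) + (0.25)·(0.25) + (-0.75)·(-0.75) + (-0.75)·(-0.75)) / 3 = 2.75/3 = 0.9167

S is symmetric (S[j,i] = S[i,j]). Assembling:

S = [[6.25, 1.25],
 [1.25, 0.9167]]


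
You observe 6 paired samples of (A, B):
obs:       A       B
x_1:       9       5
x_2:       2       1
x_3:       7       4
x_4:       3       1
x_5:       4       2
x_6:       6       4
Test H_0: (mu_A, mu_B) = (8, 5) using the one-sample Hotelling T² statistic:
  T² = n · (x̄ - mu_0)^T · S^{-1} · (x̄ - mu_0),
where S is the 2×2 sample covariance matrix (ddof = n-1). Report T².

Step 1 — sample mean vector:
  mean(A) = (9 + 2 + 7 + 3 + 4 + 6) / 6 = 31/6 = 5.1667
  mean(B) = (5 + 1 + 4 + 1 + 2 + 4) / 6 = 17/6 = 2.8333
  x̄ = (5.1667, 2.8333),  deviation x̄ - mu_0 = (5.1667, 2.8333) - (8, 5) = (-2.8333, -2.1667).

Step 2 — sample covariance matrix, S[i,j] = (1/(n-1)) · Σ_k (x_{k,i} - mean_i) · (x_{k,j} - mean_j), divisor n-1 = 5:
  S[A,A] = ((3.8333)·(3.8333) + (-3.1667)·(-3.1667) + (1.8333)·(1.8333) + (-2.1667)·(-2.1667) + (-1.1667)·(-1.1667) + (0.8333)·(0.8333)) / 5 = 34.8333/5 = 6.9667
  S[A,B] = ((3.8333)·(2.1667) + (-3.1667)·(-1.8333) + (1.8333)·(1.1667) + (-2.1667)·(-1.8333) + (-1.1667)·(-0.8333) + (0.8333)·(1.1667)) / 5 = 22.1667/5 = 4.4333
  S[B,B] = ((2.1667)·(2.1667) + (-1.8333)·(-1.8333) + (1.1667)·(1.1667) + (-1.8333)·(-1.8333) + (-0.8333)·(-0.8333) + (1.1667)·(1.1667)) / 5 = 14.8333/5 = 2.9667
  S = [[6.9667, 4.4333],
 [4.4333, 2.9667]].

Step 3 — invert S. det(S) = 6.9667·2.9667 - (4.4333)² = 1.0133.
  S^{-1} = (1/det) · [[d, -b], [-b, a]] = [[2.9276, -4.375],
 [-4.375, 6.875]].

Step 4 — quadratic form (x̄ - mu_0)^T · S^{-1} · (x̄ - mu_0):
  S^{-1} · (x̄ - mu_0) = (1.1842, -2.5),
  (x̄ - mu_0)^T · [...] = (-2.8333)·(1.1842) + (-2.1667)·(-2.5) = 2.0614.

Step 5 — scale by n: T² = 6 · 2.0614 = 12.3684.

T² ≈ 12.3684


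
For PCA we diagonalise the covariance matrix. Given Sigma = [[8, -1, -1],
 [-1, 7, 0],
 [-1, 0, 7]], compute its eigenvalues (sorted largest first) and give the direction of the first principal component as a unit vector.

Step 1 — characteristic polynomial p(λ) = det(λI - Sigma) = λ³ - tr·λ² + c_1·λ - det, where tr = trace, c_1 = sum of the principal 2×2 minors, det = det(Sigma):
  tr = 8 + 7 + 7 = 22,
  c_1 = (8·7 - (-1)²) + (8·7 - (-1)²) + (7·7 - (0)²) = 55 + 55 + 49 = 159,
  det = 8·(7·7 - (0)²) - (-1)·((-1)·7 - (0)·(-1)) + (-1)·((-1)·(0) - 7·(-1)) = 8·(49) - (-1)·(-7) + (-1)·(7) = 378.
  So p(λ) = λ³ - 22λ² + 159λ - 378.
Step 2 — look for an integer root (rational root theorem: any rational root is an integer divisor of 378). Testing λ = 6:
  p(6) = 216 - 792 + 954 - 378 = 0  ✓
  Dividing out (λ - 6): p(λ) = (λ - 6)(λ² - 16λ + 63).
Step 3 — remaining eigenvalues from the quadratic λ² - 16λ + 63 = 0:
  Δ = 16² - 4·63 = 256 - 252 = 4,  λ = (16 ± √4)/2 = (16 ± 2)/2 = 9 or 7.
  Sorted: λ_1 = 9,  λ_2 = 7,  λ_3 = 6  (check: sum = 22 = tr ✓).

Step 4 — unit eigenvector for λ_1 = 9: v spans the null space of (Sigma - λ_1 I), whose rows are
  r_1 = (-1, -1, -1),  r_2 = (-1, -2, 0),  r_3 = (-1, 0, -2).
  v is orthogonal to every row, so take v ∝ r_1 × r_2 = ((-1)·(0) - (-1)·(-2), (-1)·(-1) - (-1)·(0), (-1)·(-2) - (-1)·(-1)) = (-2, 1, 1).
  Rescale (multiply by -1 so the first nonzero entry is positive): u = (2, -1, -1).
  ||u|| = √((2)² + (-1)² + (-1)²) = √(6) ≈ 2.4495,  v_1 = u/||u|| ≈ (0.8165, -0.4082, -0.4082) (||v_1|| = 1).

λ_1 = 9,  λ_2 = 7,  λ_3 = 6;  v_1 ≈ (0.8165, -0.4082, -0.4082)


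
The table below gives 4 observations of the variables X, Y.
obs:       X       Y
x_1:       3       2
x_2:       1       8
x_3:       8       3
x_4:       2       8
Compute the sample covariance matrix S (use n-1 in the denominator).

Step 1 — column means:
  mean(X) = (3 + 1 + 8 + 2) / 4 = 14/4 = 3.5
  mean(Y) = (2 + 8 + 3 + 8) / 4 = 21/4 = 5.25

Step 2 — sample covariance S[i,j] = (1/(n-1)) · Σ_k (x_{k,i} - mean_i) · (x_{k,j} - mean_j), with n-1 = 3.
  S[X,X] = ((-0.5)·(-0.5) + (-2.5)·(-2.5) + (4.5)·(4.5) + (-1.5)·(-1.5)) / 3 = 29/3 = 9.6667
  S[X,Y] = ((-0.5)·(-3.25) + (-2.5)·(2.75) + (4.5)·(-2.25) + (-1.5)·(2.75)) / 3 = -19.5/3 = -6.5
  S[Y,Y] = ((-3.25)·(-3.25) + (2.75)·(2.75) + (-2.25)·(-2.25) + (2.75)·(2.75)) / 3 = 30.75/3 = 10.25

S is symmetric (S[j,i] = S[i,j]). Assembling:

S = [[9.6667, -6.5],
 [-6.5, 10.25]]


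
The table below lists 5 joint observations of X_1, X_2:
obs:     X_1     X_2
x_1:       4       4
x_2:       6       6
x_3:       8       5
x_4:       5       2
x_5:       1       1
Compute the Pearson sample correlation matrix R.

Step 1 — column means:
  mean(X_1) = (4 + 6 + 8 + 5 + 1) / 5 = 24/5 = 4.8
  mean(X_2) = (4 + 6 + 5 + 2 + 1) / 5 = 18/5 = 3.6

Step 2 — sample variances and covariances s[i,j] = (1/(n-1)) · Σ_k (x_{k,i} - mean_i) · (x_{k,j} - mean_j), with n-1 = 4:
  s[X_1,X_1] = ((-0.8)·(-0.8) + (1.2)·(1.2) + (3.2)·(3.2) + (0.2)·(0.2) + (-3.8)·(-3.8)) / 4 = 26.8/4 = 6.7
  s[X_1,X_2] = ((-0.8)·(0.4) + (1.2)·(2.4) + (3.2)·(1.4) + (0.2)·(-1.6) + (-3.8)·(-2.6)) / 4 = 16.6/4 = 4.15
  s[X_2,X_2] = ((0.4)·(0.4) + (2.4)·(2.4) + (1.4)·(1.4) + (-1.6)·(-1.6) + (-2.6)·(-2.6)) / 4 = 17.2/4 = 4.3
  Sample standard deviations s_i = √(s[i,i]):
  s(X_1) = √(6.7) = 2.5884
  s(X_2) = √(4.3) = 2.0736

Step 3 — r_{ij} = s_{ij} / (s_i · s_j):
  r[X_1,X_1] = 1 (diagonal).
  r[X_1,X_2] = 4.15 / (2.5884 · 2.0736) = 4.15 / 5.3675 = 0.7732
  r[X_2,X_2] = 1 (diagonal).

R is symmetric with unit diagonal. Assembling:

R = [[1, 0.7732],
 [0.7732, 1]]


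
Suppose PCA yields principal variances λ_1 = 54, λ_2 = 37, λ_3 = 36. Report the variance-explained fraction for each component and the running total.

Step 1 — total variance = trace(Sigma) = Σ λ_i = 54 + 37 + 36 = 127.

Step 2 — fraction explained by component i = λ_i / Σ λ:
  PC1: 54/127 = 0.4252
  PC2: 37/127 = 0.2913
  PC3: 36/127 = 0.2835

Step 3 — cumulative fraction after k components = (λ_1 + ... + λ_k) / Σ λ:
  k = 1: 54/127 = 0.4252
  k = 2: (54 + 37)/127 = 91/127 = 0.7165
  k = 3: (54 + 37 + 36)/127 = 127/127 = 1

Summary (fraction, with percent):

explained: PC1 0.4252 (42.52%), PC2 0.2913 (29.13%), PC3 0.2835 (28.35%);  cumulative: 0.4252, 0.7165, 1


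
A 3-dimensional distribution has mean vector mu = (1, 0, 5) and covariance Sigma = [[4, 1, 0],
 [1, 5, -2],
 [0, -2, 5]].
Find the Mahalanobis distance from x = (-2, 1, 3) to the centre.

Step 1 — centre the observation: (x - mu) = (-3, 1, -2).

Step 2 — invert Sigma (cofactor / det for 3×3, or solve directly):
  Sigma^{-1} = [[0.2658, -0.0633, -0.0253],
 [-0.0633, 0.2532, 0.1013],
 [-0.0253, 0.1013, 0.2405]].

Step 3 — form the quadratic (x - mu)^T · Sigma^{-1} · (x - mu):
  Sigma^{-1} · (x - mu) = (-0.8101, 0.2405, -0.3038).
  (x - mu)^T · [Sigma^{-1} · (x - mu)] = (-3)·(-0.8101) + (1)·(0.2405) + (-2)·(-0.3038) = 3.2785.

Step 4 — take square root: d = √(3.2785) ≈ 1.8107.

d(x, mu) = √(3.2785) ≈ 1.8107


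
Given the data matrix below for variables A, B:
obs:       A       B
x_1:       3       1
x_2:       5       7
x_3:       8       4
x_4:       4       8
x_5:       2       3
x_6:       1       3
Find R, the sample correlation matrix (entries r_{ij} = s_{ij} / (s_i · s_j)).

Step 1 — column means:
  mean(A) = (3 + 5 + 8 + 4 + 2 + 1) / 6 = 23/6 = 3.8333
  mean(B) = (1 + 7 + 4 + 8 + 3 + 3) / 6 = 26/6 = 4.3333

Step 2 — sample variances and covariances s[i,j] = (1/(n-1)) · Σ_k (x_{k,i} - mean_i) · (x_{k,j} - mean_j), with n-1 = 5:
  s[A,A] = ((-0.8333)·(-0.8333) + (1.1667)·(1.1667) + (4.1667)·(4.1667) + (0.1667)·(0.1667) + (-1.8333)·(-1.8333) + (-2.8333)·(-2.8333)) / 5 = 30.8333/5 = 6.1667
  s[A,B] = ((-0.8333)·(-3.3333) + (1.1667)·(2.6667) + (4.1667)·(-0.3333) + (0.1667)·(3.6667) + (-1.8333)·(-1.3333) + (-2.8333)·(-1.3333)) / 5 = 11.3333/5 = 2.2667
  s[B,B] = ((-3.3333)·(-3.3333) + (2.6667)·(2.6667) + (-0.3333)·(-0.3333) + (3.6667)·(3.6667) + (-1.3333)·(-1.3333) + (-1.3333)·(-1.3333)) / 5 = 35.3333/5 = 7.0667
  Sample standard deviations s_i = √(s[i,i]):
  s(A) = √(6.1667) = 2.4833
  s(B) = √(7.0667) = 2.6583

Step 3 — r_{ij} = s_{ij} / (s_i · s_j):
  r[A,A] = 1 (diagonal).
  r[A,B] = 2.2667 / (2.4833 · 2.6583) = 2.2667 / 6.6013 = 0.3434
  r[B,B] = 1 (diagonal).

R is symmetric with unit diagonal. Assembling:

R = [[1, 0.3434],
 [0.3434, 1]]


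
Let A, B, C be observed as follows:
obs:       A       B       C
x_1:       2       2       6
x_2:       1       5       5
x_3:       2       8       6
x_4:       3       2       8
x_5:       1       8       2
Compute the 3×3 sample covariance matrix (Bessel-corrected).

Step 1 — column means:
  mean(A) = (2 + 1 + 2 + 3 + 1) / 5 = 9/5 = 1.8
  mean(B) = (2 + 5 + 8 + 2 + 8) / 5 = 25/5 = 5
  mean(C) = (6 + 5 + 6 + 8 + 2) / 5 = 27/5 = 5.4

Step 2 — sample covariance S[i,j] = (1/(n-1)) · Σ_k (x_{k,i} - mean_i) · (x_{k,j} - mean_j), with n-1 = 4.
  S[A,A] = ((0.2)·(0.2) + (-0.8)·(-0.8) + (0.2)·(0.2) + (1.2)·(1.2) + (-0.8)·(-0.8)) / 4 = 2.8/4 = 0.7
  S[A,B] = ((0.2)·(-3) + (-0.8)·(0) + (0.2)·(3) + (1.2)·(-3) + (-0.8)·(3)) / 4 = -6/4 = -1.5
  S[A,C] = ((0.2)·(0.6) + (-0.8)·(-0.4) + (0.2)·(0.6) + (1.2)·(2.6) + (-0.8)·(-3.4)) / 4 = 6.4/4 = 1.6
  S[B,B] = ((-3)·(-3) + (0)·(0) + (3)·(3) + (-3)·(-3) + (3)·(3)) / 4 = 36/4 = 9
  S[B,C] = ((-3)·(0.6) + (0)·(-0.4) + (3)·(0.6) + (-3)·(2.6) + (3)·(-3.4)) / 4 = -18/4 = -4.5
  S[C,C] = ((0.6)·(0.6) + (-0.4)·(-0.4) + (0.6)·(0.6) + (2.6)·(2.6) + (-3.4)·(-3.4)) / 4 = 19.2/4 = 4.8

S is symmetric (S[j,i] = S[i,j]). Assembling:

S = [[0.7, -1.5, 1.6],
 [-1.5, 9, -4.5],
 [1.6, -4.5, 4.8]]


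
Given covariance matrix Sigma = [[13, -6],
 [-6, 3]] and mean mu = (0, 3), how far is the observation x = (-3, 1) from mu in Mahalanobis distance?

Step 1 — centre the observation: (x - mu) = (-3, -2).

Step 2 — invert Sigma. det(Sigma) = 13·3 - (-6)² = 3.
  Sigma^{-1} = (1/det) · [[d, -b], [-b, a]] = [[1, 2],
 [2, 4.3333]].

Step 3 — form the quadratic (x - mu)^T · Sigma^{-1} · (x - mu):
  Sigma^{-1} · (x - mu) = (-7, -14.6667).
  (x - mu)^T · [Sigma^{-1} · (x - mu)] = (-3)·(-7) + (-2)·(-14.6667) = 50.3333.

Step 4 — take square root: d = √(50.3333) ≈ 7.0946.

d(x, mu) = √(50.3333) ≈ 7.0946


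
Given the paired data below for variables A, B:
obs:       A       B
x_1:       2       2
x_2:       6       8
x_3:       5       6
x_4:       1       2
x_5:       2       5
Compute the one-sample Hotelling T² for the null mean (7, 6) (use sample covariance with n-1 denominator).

Step 1 — sample mean vector:
  mean(A) = (2 + 6 + 5 + 1 + 2) / 5 = 16/5 = 3.2
  mean(B) = (2 + 8 + 6 + 2 + 5) / 5 = 23/5 = 4.6
  x̄ = (3.2, 4.6),  deviation x̄ - mu_0 = (3.2, 4.6) - (7, 6) = (-3.8, -1.4).

Step 2 — sample covariance matrix, S[i,j] = (1/(n-1)) · Σ_k (x_{k,i} - mean_i) · (x_{k,j} - mean_j), divisor n-1 = 4:
  S[A,A] = ((-1.2)·(-1.2) + (2.8)·(2.8) + (1.8)·(1.8) + (-2.2)·(-2.2) + (-1.2)·(-1.2)) / 4 = 18.8/4 = 4.7
  S[A,B] = ((-1.2)·(-2.6) + (2.8)·(3.4) + (1.8)·(1.4) + (-2.2)·(-2.6) + (-1.2)·(0.4)) / 4 = 20.4/4 = 5.1
  S[B,B] = ((-2.6)·(-2.6) + (3.4)·(3.4) + (1.4)·(1.4) + (-2.6)·(-2.6) + (0.4)·(0.4)) / 4 = 27.2/4 = 6.8
  S = [[4.7, 5.1],
 [5.1, 6.8]].

Step 3 — invert S. det(S) = 4.7·6.8 - (5.1)² = 5.95.
  S^{-1} = (1/det) · [[d, -b], [-b, a]] = [[1.1429, -0.8571],
 [-0.8571, 0.7899]].

Step 4 — quadratic form (x̄ - mu_0)^T · S^{-1} · (x̄ - mu_0):
  S^{-1} · (x̄ - mu_0) = (-3.1429, 2.1513),
  (x̄ - mu_0)^T · [...] = (-3.8)·(-3.1429) + (-1.4)·(2.1513) = 8.9311.

Step 5 — scale by n: T² = 5 · 8.9311 = 44.6555.

T² ≈ 44.6555


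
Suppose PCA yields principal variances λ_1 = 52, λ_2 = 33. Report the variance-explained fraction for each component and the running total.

Step 1 — total variance = trace(Sigma) = Σ λ_i = 52 + 33 = 85.

Step 2 — fraction explained by component i = λ_i / Σ λ:
  PC1: 52/85 = 0.6118
  PC2: 33/85 = 0.3882

Step 3 — cumulative fraction after k components = (λ_1 + ... + λ_k) / Σ λ:
  k = 1: 52/85 = 0.6118
  k = 2: (52 + 33)/85 = 85/85 = 1

Summary (fraction, with percent):

explained: PC1 0.6118 (61.18%), PC2 0.3882 (38.82%);  cumulative: 0.6118, 1


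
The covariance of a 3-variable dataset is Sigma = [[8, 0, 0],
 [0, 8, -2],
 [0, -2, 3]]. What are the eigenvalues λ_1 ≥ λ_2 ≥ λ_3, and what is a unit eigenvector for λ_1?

Step 1 — characteristic polynomial p(λ) = det(λI - Sigma) = λ³ - tr·λ² + c_1·λ - det, where tr = trace, c_1 = sum of the principal 2×2 minors, det = det(Sigma):
  tr = 8 + 8 + 3 = 19,
  c_1 = (8·8 - (0)²) + (8·3 - (0)²) + (8·3 - (-2)²) = 64 + 24 + 20 = 108,
  det = 8·(8·3 - (-2)²) - (0)·((0)·3 - (-2)·(0)) + (0)·((0)·(-2) - 8·(0)) = 8·(20) - (0)·(0) + (0)·(0) = 160.
  So p(λ) = λ³ - 19λ² + 108λ - 160.
Step 2 — look for an integer root (rational root theorem: any rational root is an integer divisor of 160). Testing λ = 8:
  p(8) = 512 - 1216 + 864 - 160 = 0  ✓
  Dividing out (λ - 8): p(λ) = (λ - 8)(λ² - 11λ + 20).
Step 3 — remaining eigenvalues from the quadratic λ² - 11λ + 20 = 0:
  Δ = 11² - 4·20 = 121 - 80 = 41,  λ = (11 ± √41)/2 = (11 ± 6.4031)/2 ≈ 8.7016 or 2.2984.
  Sorted: λ_1 = 8.7016,  λ_2 = 8,  λ_3 = 2.2984  (check: sum = 19 = tr ✓).

Step 4 — unit eigenvector for λ_1 ≈ 8.7016: v spans the null space of (Sigma - λ_1 I), whose rows are
  r_1 = (-0.7016, 0, 0),  r_2 = (0, -0.7016, -2),  r_3 = (0, -2, -5.7016).
  v is orthogonal to every row, so take v ∝ r_1 × r_2 = ((0)·(-2) - (0)·(-0.7016), (0)·(0) - (-0.7016)·(-2), (-0.7016)·(-0.7016) - (0)·(0)) ≈ (0, -1.4031, 0.4922).
  Rescale (multiply by -1 so the first nonzero entry is positive): u = (0, 1.4031, -0.4922).
  ||u|| = √((0)² + (1.4031)² + (-0.4922)²) = √(2.211) ≈ 1.4869,  v_1 = u/||u|| ≈ (0, 0.9436, -0.331) (||v_1|| = 1).

λ_1 = 8.7016,  λ_2 = 8,  λ_3 = 2.2984;  v_1 ≈ (0, 0.9436, -0.331)


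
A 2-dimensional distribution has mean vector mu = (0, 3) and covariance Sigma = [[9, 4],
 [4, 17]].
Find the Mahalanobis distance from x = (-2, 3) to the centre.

Step 1 — centre the observation: (x - mu) = (-2, 0).

Step 2 — invert Sigma. det(Sigma) = 9·17 - (4)² = 137.
  Sigma^{-1} = (1/det) · [[d, -b], [-b, a]] = [[0.1241, -0.0292],
 [-0.0292, 0.0657]].

Step 3 — form the quadratic (x - mu)^T · Sigma^{-1} · (x - mu):
  Sigma^{-1} · (x - mu) = (-0.2482, 0.0584).
  (x - mu)^T · [Sigma^{-1} · (x - mu)] = (-2)·(-0.2482) + (0)·(0.0584) = 0.4964.

Step 4 — take square root: d = √(0.4964) ≈ 0.7045.

d(x, mu) = √(0.4964) ≈ 0.7045


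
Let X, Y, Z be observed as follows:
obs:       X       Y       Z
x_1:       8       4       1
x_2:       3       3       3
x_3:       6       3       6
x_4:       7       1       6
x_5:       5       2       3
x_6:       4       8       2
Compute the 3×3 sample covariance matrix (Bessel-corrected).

Step 1 — column means:
  mean(X) = (8 + 3 + 6 + 7 + 5 + 4) / 6 = 33/6 = 5.5
  mean(Y) = (4 + 3 + 3 + 1 + 2 + 8) / 6 = 21/6 = 3.5
  mean(Z) = (1 + 3 + 6 + 6 + 3 + 2) / 6 = 21/6 = 3.5

Step 2 — sample covariance S[i,j] = (1/(n-1)) · Σ_k (x_{k,i} - mean_i) · (x_{k,j} - mean_j), with n-1 = 5.
  S[X,X] = ((2.5)·(2.5) + (-2.5)·(-2.5) + (0.5)·(0.5) + (1.5)·(1.5) + (-0.5)·(-0.5) + (-1.5)·(-1.5)) / 5 = 17.5/5 = 3.5
  S[X,Y] = ((2.5)·(0.5) + (-2.5)·(-0.5) + (0.5)·(-0.5) + (1.5)·(-2.5) + (-0.5)·(-1.5) + (-1.5)·(4.5)) / 5 = -7.5/5 = -1.5
  S[X,Z] = ((2.5)·(-2.5) + (-2.5)·(-0.5) + (0.5)·(2.5) + (1.5)·(2.5) + (-0.5)·(-0.5) + (-1.5)·(-1.5)) / 5 = 2.5/5 = 0.5
  S[Y,Y] = ((0.5)·(0.5) + (-0.5)·(-0.5) + (-0.5)·(-0.5) + (-2.5)·(-2.5) + (-1.5)·(-1.5) + (4.5)·(4.5)) / 5 = 29.5/5 = 5.9
  S[Y,Z] = ((0.5)·(-2.5) + (-0.5)·(-0.5) + (-0.5)·(2.5) + (-2.5)·(2.5) + (-1.5)·(-0.5) + (4.5)·(-1.5)) / 5 = -14.5/5 = -2.9
  S[Z,Z] = ((-2.5)·(-2.5) + (-0.5)·(-0.5) + (2.5)·(2.5) + (2.5)·(2.5) + (-0.5)·(-0.5) + (-1.5)·(-1.5)) / 5 = 21.5/5 = 4.3

S is symmetric (S[j,i] = S[i,j]). Assembling:

S = [[3.5, -1.5, 0.5],
 [-1.5, 5.9, -2.9],
 [0.5, -2.9, 4.3]]


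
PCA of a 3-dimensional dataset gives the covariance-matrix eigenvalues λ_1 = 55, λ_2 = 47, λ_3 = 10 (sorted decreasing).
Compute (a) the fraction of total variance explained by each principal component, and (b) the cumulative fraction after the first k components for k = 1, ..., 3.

Step 1 — total variance = trace(Sigma) = Σ λ_i = 55 + 47 + 10 = 112.

Step 2 — fraction explained by component i = λ_i / Σ λ:
  PC1: 55/112 = 0.4911
  PC2: 47/112 = 0.4196
  PC3: 10/112 = 0.0893

Step 3 — cumulative fraction after k components = (λ_1 + ... + λ_k) / Σ λ:
  k = 1: 55/112 = 0.4911
  k = 2: (55 + 47)/112 = 102/112 = 0.9107
  k = 3: (55 + 47 + 10)/112 = 112/112 = 1

Summary (fraction, with percent):

explained: PC1 0.4911 (49.11%), PC2 0.4196 (41.96%), PC3 0.0893 (8.93%);  cumulative: 0.4911, 0.9107, 1


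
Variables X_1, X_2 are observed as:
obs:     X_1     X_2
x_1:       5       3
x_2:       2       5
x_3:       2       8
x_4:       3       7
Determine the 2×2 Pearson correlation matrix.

Step 1 — column means:
  mean(X_1) = (5 + 2 + 2 + 3) / 4 = 12/4 = 3
  mean(X_2) = (3 + 5 + 8 + 7) / 4 = 23/4 = 5.75

Step 2 — sample variances and covariances s[i,j] = (1/(n-1)) · Σ_k (x_{k,i} - mean_i) · (x_{k,j} - mean_j), with n-1 = 3:
  s[X_1,X_1] = ((2)·(2) + (-1)·(-1) + (-1)·(-1) + (0)·(0)) / 3 = 6/3 = 2
  s[X_1,X_2] = ((2)·(-2.75) + (-1)·(-0.75) + (-1)·(2.25) + (0)·(1.25)) / 3 = -7/3 = -2.3333
  s[X_2,X_2] = ((-2.75)·(-2.75) + (-0.75)·(-0.75) + (2.25)·(2.25) + (1.25)·(1.25)) / 3 = 14.75/3 = 4.9167
  Sample standard deviations s_i = √(s[i,i]):
  s(X_1) = √(2) = 1.4142
  s(X_2) = √(4.9167) = 2.2174

Step 3 — r_{ij} = s_{ij} / (s_i · s_j):
  r[X_1,X_1] = 1 (diagonal).
  r[X_1,X_2] = -2.3333 / (1.4142 · 2.2174) = -2.3333 / 3.1358 = -0.7441
  r[X_2,X_2] = 1 (diagonal).

R is symmetric with unit diagonal. Assembling:

R = [[1, -0.7441],
 [-0.7441, 1]]


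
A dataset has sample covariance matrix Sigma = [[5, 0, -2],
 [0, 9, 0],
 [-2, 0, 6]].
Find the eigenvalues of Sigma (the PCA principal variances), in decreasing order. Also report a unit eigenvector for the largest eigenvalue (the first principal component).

Step 1 — characteristic polynomial p(λ) = det(λI - Sigma) = λ³ - tr·λ² + c_1·λ - det, where tr = trace, c_1 = sum of the principal 2×2 minors, det = det(Sigma):
  tr = 5 + 9 + 6 = 20,
  c_1 = (5·9 - (0)²) + (5·6 - (-2)²) + (9·6 - (0)²) = 45 + 26 + 54 = 125,
  det = 5·(9·6 - (0)²) - (0)·((0)·6 - (0)·(-2)) + (-2)·((0)·(0) - 9·(-2)) = 5·(54) - (0)·(0) + (-2)·(18) = 234.
  So p(λ) = λ³ - 20λ² + 125λ - 234.
Step 2 — look for an integer root (rational root theorem: any rational root is an integer divisor of 234). Testing λ = 9:
  p(9) = 729 - 1620 + 1125 - 234 = 0  ✓
  Dividing out (λ - 9): p(λ) = (λ - 9)(λ² - 11λ + 26).
Step 3 — remaining eigenvalues from the quadratic λ² - 11λ + 26 = 0:
  Δ = 11² - 4·26 = 121 - 104 = 17,  λ = (11 ± √17)/2 = (11 ± 4.1231)/2 ≈ 7.5616 or 3.4384.
  Sorted: λ_1 = 9,  λ_2 = 7.5616,  λ_3 = 3.4384  (check: sum = 20 = tr ✓).

Step 4 — unit eigenvector for λ_1 = 9: v spans the null space of (Sigma - λ_1 I), whose rows are
  r_1 = (-4, 0, -2),  r_2 = (0, 0, 0),  r_3 = (-2, 0, -3).
  v is orthogonal to every row, so take v ∝ r_1 × r_3 = ((0)·(-3) - (-2)·(0), (-2)·(-2) - (-4)·(-3), (-4)·(0) - (0)·(-2)) = (0, -8, 0).
  Rescale (divide by 8; multiply by -1 so the first nonzero entry is positive): u = (0, 1, 0).
  ||u|| = √((0)² + (1)² + (0)²) = √(1) = 1,  v_1 = u/||u|| ≈ (0, 1, 0) (||v_1|| = 1).

λ_1 = 9,  λ_2 = 7.5616,  λ_3 = 3.4384;  v_1 ≈ (0, 1, 0)


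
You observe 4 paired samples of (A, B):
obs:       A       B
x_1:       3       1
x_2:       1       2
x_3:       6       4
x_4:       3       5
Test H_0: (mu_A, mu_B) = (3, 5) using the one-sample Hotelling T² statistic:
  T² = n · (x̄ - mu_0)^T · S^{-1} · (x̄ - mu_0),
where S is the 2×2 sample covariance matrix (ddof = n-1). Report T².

Step 1 — sample mean vector:
  mean(A) = (3 + 1 + 6 + 3) / 4 = 13/4 = 3.25
  mean(B) = (1 + 2 + 4 + 5) / 4 = 12/4 = 3
  x̄ = (3.25, 3),  deviation x̄ - mu_0 = (3.25, 3) - (3, 5) = (0.25, -2).

Step 2 — sample covariance matrix, S[i,j] = (1/(n-1)) · Σ_k (x_{k,i} - mean_i) · (x_{k,j} - mean_j), divisor n-1 = 3:
  S[A,A] = ((-0.25)·(-0.25) + (-2.25)·(-2.25) + (2.75)·(2.75) + (-0.25)·(-0.25)) / 3 = 12.75/3 = 4.25
  S[A,B] = ((-0.25)·(-2) + (-2.25)·(-1) + (2.75)·(1) + (-0.25)·(2)) / 3 = 5/3 = 1.6667
  S[B,B] = ((-2)·(-2) + (-1)·(-1) + (1)·(1) + (2)·(2)) / 3 = 10/3 = 3.3333
  S = [[4.25, 1.6667],
 [1.6667, 3.3333]].

Step 3 — invert S. det(S) = 4.25·3.3333 - (1.6667)² = 11.3889.
  S^{-1} = (1/det) · [[d, -b], [-b, a]] = [[0.2927, -0.1463],
 [-0.1463, 0.3732]].

Step 4 — quadratic form (x̄ - mu_0)^T · S^{-1} · (x̄ - mu_0):
  S^{-1} · (x̄ - mu_0) = (0.3659, -0.7829),
  (x̄ - mu_0)^T · [...] = (0.25)·(0.3659) + (-2)·(-0.7829) = 1.6573.

Step 5 — scale by n: T² = 4 · 1.6573 = 6.6293.

T² ≈ 6.6293


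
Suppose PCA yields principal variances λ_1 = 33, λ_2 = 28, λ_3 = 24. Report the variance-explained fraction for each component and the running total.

Step 1 — total variance = trace(Sigma) = Σ λ_i = 33 + 28 + 24 = 85.

Step 2 — fraction explained by component i = λ_i / Σ λ:
  PC1: 33/85 = 0.3882
  PC2: 28/85 = 0.3294
  PC3: 24/85 = 0.2824

Step 3 — cumulative fraction after k components = (λ_1 + ... + λ_k) / Σ λ:
  k = 1: 33/85 = 0.3882
  k = 2: (33 + 28)/85 = 61/85 = 0.7176
  k = 3: (33 + 28 + 24)/85 = 85/85 = 1

Summary (fraction, with percent):

explained: PC1 0.3882 (38.82%), PC2 0.3294 (32.94%), PC3 0.2824 (28.24%);  cumulative: 0.3882, 0.7176, 1


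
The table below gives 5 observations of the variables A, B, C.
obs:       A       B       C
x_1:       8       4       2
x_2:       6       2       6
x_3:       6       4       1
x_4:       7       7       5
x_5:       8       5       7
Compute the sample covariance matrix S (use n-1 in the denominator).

Step 1 — column means:
  mean(A) = (8 + 6 + 6 + 7 + 8) / 5 = 35/5 = 7
  mean(B) = (4 + 2 + 4 + 7 + 5) / 5 = 22/5 = 4.4
  mean(C) = (2 + 6 + 1 + 5 + 7) / 5 = 21/5 = 4.2

Step 2 — sample covariance S[i,j] = (1/(n-1)) · Σ_k (x_{k,i} - mean_i) · (x_{k,j} - mean_j), with n-1 = 4.
  S[A,A] = ((1)·(1) + (-1)·(-1) + (-1)·(-1) + (0)·(0) + (1)·(1)) / 4 = 4/4 = 1
  S[A,B] = ((1)·(-0.4) + (-1)·(-2.4) + (-1)·(-0.4) + (0)·(2.6) + (1)·(0.6)) / 4 = 3/4 = 0.75
  S[A,C] = ((1)·(-2.2) + (-1)·(1.8) + (-1)·(-3.2) + (0)·(0.8) + (1)·(2.8)) / 4 = 2/4 = 0.5
  S[B,B] = ((-0.4)·(-0.4) + (-2.4)·(-2.4) + (-0.4)·(-0.4) + (2.6)·(2.6) + (0.6)·(0.6)) / 4 = 13.2/4 = 3.3
  S[B,C] = ((-0.4)·(-2.2) + (-2.4)·(1.8) + (-0.4)·(-3.2) + (2.6)·(0.8) + (0.6)·(2.8)) / 4 = 1.6/4 = 0.4
  S[C,C] = ((-2.2)·(-2.2) + (1.8)·(1.8) + (-3.2)·(-3.2) + (0.8)·(0.8) + (2.8)·(2.8)) / 4 = 26.8/4 = 6.7

S is symmetric (S[j,i] = S[i,j]). Assembling:

S = [[1, 0.75, 0.5],
 [0.75, 3.3, 0.4],
 [0.5, 0.4, 6.7]]


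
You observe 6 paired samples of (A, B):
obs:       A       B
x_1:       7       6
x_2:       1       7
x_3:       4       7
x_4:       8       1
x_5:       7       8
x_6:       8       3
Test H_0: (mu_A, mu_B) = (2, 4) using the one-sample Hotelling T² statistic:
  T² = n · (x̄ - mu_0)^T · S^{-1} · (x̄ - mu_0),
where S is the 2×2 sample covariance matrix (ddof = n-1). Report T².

Step 1 — sample mean vector:
  mean(A) = (7 + 1 + 4 + 8 + 7 + 8) / 6 = 35/6 = 5.8333
  mean(B) = (6 + 7 + 7 + 1 + 8 + 3) / 6 = 32/6 = 5.3333
  x̄ = (5.8333, 5.3333),  deviation x̄ - mu_0 = (5.8333, 5.3333) - (2, 4) = (3.8333, 1.3333).

Step 2 — sample covariance matrix, S[i,j] = (1/(n-1)) · Σ_k (x_{k,i} - mean_i) · (x_{k,j} - mean_j), divisor n-1 = 5:
  S[A,A] = ((1.1667)·(1.1667) + (-4.8333)·(-4.8333) + (-1.8333)·(-1.8333) + (2.1667)·(2.1667) + (1.1667)·(1.1667) + (2.1667)·(2.1667)) / 5 = 38.8333/5 = 7.7667
  S[A,B] = ((1.1667)·(0.6667) + (-4.8333)·(1.6667) + (-1.8333)·(1.6667) + (2.1667)·(-4.3333) + (1.1667)·(2.6667) + (2.1667)·(-2.3333)) / 5 = -21.6667/5 = -4.3333
  S[B,B] = ((0.6667)·(0.6667) + (1.6667)·(1.6667) + (1.6667)·(1.6667) + (-4.3333)·(-4.3333) + (2.6667)·(2.6667) + (-2.3333)·(-2.3333)) / 5 = 37.3333/5 = 7.4667
  S = [[7.7667, -4.3333],
 [-4.3333, 7.4667]].

Step 3 — invert S. det(S) = 7.7667·7.4667 - (-4.3333)² = 39.2133.
  S^{-1} = (1/det) · [[d, -b], [-b, a]] = [[0.1904, 0.1105],
 [0.1105, 0.1981]].

Step 4 — quadratic form (x̄ - mu_0)^T · S^{-1} · (x̄ - mu_0):
  S^{-1} · (x̄ - mu_0) = (0.8773, 0.6877),
  (x̄ - mu_0)^T · [...] = (3.8333)·(0.8773) + (1.3333)·(0.6877) = 4.2797.

Step 5 — scale by n: T² = 6 · 4.2797 = 25.6783.

T² ≈ 25.6783


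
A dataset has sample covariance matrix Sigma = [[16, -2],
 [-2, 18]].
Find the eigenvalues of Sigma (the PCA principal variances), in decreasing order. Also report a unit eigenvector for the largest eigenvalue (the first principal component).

Step 1 — characteristic polynomial of 2×2 Sigma:
  det(Sigma - λI) = λ² - trace · λ + det = 0.
  trace = 16 + 18 = 34, det = 16·18 - (-2)² = 284.
Step 2 — discriminant:
  Δ = trace² - 4·det = 1156 - 1136 = 20.
Step 3 — eigenvalues:
  λ = (trace ± √Δ)/2 = (34 ± 4.4721)/2,
  λ_1 = 19.2361,  λ_2 = 14.7639.

Step 4 — unit eigenvector for λ_1: solve (Sigma - λ_1 I)v = 0. First row:
  (16 - 19.2361)·v_x + (-2)·v_y = 0, i.e. (-3.2361)·v_x + (-2)·v_y = 0,
  so v ∝ (b, λ_1 - a) = (-2, 3.2361); multiply by -1 so the first entry is positive: u = (2, -3.2361).
  ||u|| = √((2)² + (-3.2361)²) = √(14.4721) ≈ 3.8042,
  v_1 = u/||u|| ≈ (0.5257, -0.8507) (||v_1|| = 1).

λ_1 = 19.2361,  λ_2 = 14.7639;  v_1 ≈ (0.5257, -0.8507)


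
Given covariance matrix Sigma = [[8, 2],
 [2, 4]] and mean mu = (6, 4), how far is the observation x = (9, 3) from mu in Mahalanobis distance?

Step 1 — centre the observation: (x - mu) = (3, -1).

Step 2 — invert Sigma. det(Sigma) = 8·4 - (2)² = 28.
  Sigma^{-1} = (1/det) · [[d, -b], [-b, a]] = [[0.1429, -0.0714],
 [-0.0714, 0.2857]].

Step 3 — form the quadratic (x - mu)^T · Sigma^{-1} · (x - mu):
  Sigma^{-1} · (x - mu) = (0.5, -0.5).
  (x - mu)^T · [Sigma^{-1} · (x - mu)] = (3)·(0.5) + (-1)·(-0.5) = 2.

Step 4 — take square root: d = √(2) ≈ 1.4142.

d(x, mu) = √(2) ≈ 1.4142


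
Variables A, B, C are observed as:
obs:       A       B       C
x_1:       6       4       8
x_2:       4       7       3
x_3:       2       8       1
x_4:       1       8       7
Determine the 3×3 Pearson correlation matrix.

Step 1 — column means:
  mean(A) = (6 + 4 + 2 + 1) / 4 = 13/4 = 3.25
  mean(B) = (4 + 7 + 8 + 8) / 4 = 27/4 = 6.75
  mean(C) = (8 + 3 + 1 + 7) / 4 = 19/4 = 4.75

Step 2 — sample variances and covariances s[i,j] = (1/(n-1)) · Σ_k (x_{k,i} - mean_i) · (x_{k,j} - mean_j), with n-1 = 3:
  s[A,A] = ((2.75)·(2.75) + (0.75)·(0.75) + (-1.25)·(-1.25) + (-2.25)·(-2.25)) / 3 = 14.75/3 = 4.9167
  s[A,B] = ((2.75)·(-2.75) + (0.75)·(0.25) + (-1.25)·(1.25) + (-2.25)·(1.25)) / 3 = -11.75/3 = -3.9167
  s[A,C] = ((2.75)·(3.25) + (0.75)·(-1.75) + (-1.25)·(-3.75) + (-2.25)·(2.25)) / 3 = 7.25/3 = 2.4167
  s[B,B] = ((-2.75)·(-2.75) + (0.25)·(0.25) + (1.25)·(1.25) + (1.25)·(1.25)) / 3 = 10.75/3 = 3.5833
  s[B,C] = ((-2.75)·(3.25) + (0.25)·(-1.75) + (1.25)·(-3.75) + (1.25)·(2.25)) / 3 = -11.25/3 = -3.75
  s[C,C] = ((3.25)·(3.25) + (-1.75)·(-1.75) + (-3.75)·(-3.75) + (2.25)·(2.25)) / 3 = 32.75/3 = 10.9167
  Sample standard deviations s_i = √(s[i,i]):
  s(A) = √(4.9167) = 2.2174
  s(B) = √(3.5833) = 1.893
  s(C) = √(10.9167) = 3.304

Step 3 — r_{ij} = s_{ij} / (s_i · s_j):
  r[A,A] = 1 (diagonal).
  r[A,B] = -3.9167 / (2.2174 · 1.893) = -3.9167 / 4.1974 = -0.9331
  r[A,C] = 2.4167 / (2.2174 · 3.304) = 2.4167 / 7.3262 = 0.3299
  r[B,B] = 1 (diagonal).
  r[B,C] = -3.75 / (1.893 · 3.304) = -3.75 / 6.2544 = -0.5996
  r[C,C] = 1 (diagonal).

R is symmetric with unit diagonal. Assembling:

R = [[1, -0.9331, 0.3299],
 [-0.9331, 1, -0.5996],
 [0.3299, -0.5996, 1]]


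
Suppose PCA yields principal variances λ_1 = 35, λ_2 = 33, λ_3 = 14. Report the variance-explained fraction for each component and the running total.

Step 1 — total variance = trace(Sigma) = Σ λ_i = 35 + 33 + 14 = 82.

Step 2 — fraction explained by component i = λ_i / Σ λ:
  PC1: 35/82 = 0.4268
  PC2: 33/82 = 0.4024
  PC3: 14/82 = 0.1707

Step 3 — cumulative fraction after k components = (λ_1 + ... + λ_k) / Σ λ:
  k = 1: 35/82 = 0.4268
  k = 2: (35 + 33)/82 = 68/82 = 0.8293
  k = 3: (35 + 33 + 14)/82 = 82/82 = 1

Summary (fraction, with percent):

explained: PC1 0.4268 (42.68%), PC2 0.4024 (40.24%), PC3 0.1707 (17.07%);  cumulative: 0.4268, 0.8293, 1


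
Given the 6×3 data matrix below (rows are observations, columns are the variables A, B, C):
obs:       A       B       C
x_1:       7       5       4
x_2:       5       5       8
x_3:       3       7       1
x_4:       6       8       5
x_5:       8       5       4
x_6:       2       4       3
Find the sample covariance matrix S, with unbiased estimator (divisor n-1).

Step 1 — column means:
  mean(A) = (7 + 5 + 3 + 6 + 8 + 2) / 6 = 31/6 = 5.1667
  mean(B) = (5 + 5 + 7 + 8 + 5 + 4) / 6 = 34/6 = 5.6667
  mean(C) = (4 + 8 + 1 + 5 + 4 + 3) / 6 = 25/6 = 4.1667

Step 2 — sample covariance S[i,j] = (1/(n-1)) · Σ_k (x_{k,i} - mean_i) · (x_{k,j} - mean_j), with n-1 = 5.
  S[A,A] = ((1.8333)·(1.8333) + (-0.1667)·(-0.1667) + (-2.1667)·(-2.1667) + (0.8333)·(0.8333) + (2.8333)·(2.8333) + (-3.1667)·(-3.1667)) / 5 = 26.8333/5 = 5.3667
  S[A,B] = ((1.8333)·(-0.6667) + (-0.1667)·(-0.6667) + (-2.1667)·(1.3333) + (0.8333)·(2.3333) + (2.8333)·(-0.6667) + (-3.1667)·(-1.6667)) / 5 = 1.3333/5 = 0.2667
  S[A,C] = ((1.8333)·(-0.1667) + (-0.1667)·(3.8333) + (-2.1667)·(-3.1667) + (0.8333)·(0.8333) + (2.8333)·(-0.1667) + (-3.1667)·(-1.1667)) / 5 = 9.8333/5 = 1.9667
  S[B,B] = ((-0.6667)·(-0.6667) + (-0.6667)·(-0.6667) + (1.3333)·(1.3333) + (2.3333)·(2.3333) + (-0.6667)·(-0.6667) + (-1.6667)·(-1.6667)) / 5 = 11.3333/5 = 2.2667
  S[B,C] = ((-0.6667)·(-0.1667) + (-0.6667)·(3.8333) + (1.3333)·(-3.1667) + (2.3333)·(0.8333) + (-0.6667)·(-0.1667) + (-1.6667)·(-1.1667)) / 5 = -2.6667/5 = -0.5333
  S[C,C] = ((-0.1667)·(-0.1667) + (3.8333)·(3.8333) + (-3.1667)·(-3.1667) + (0.8333)·(0.8333) + (-0.1667)·(-0.1667) + (-1.1667)·(-1.1667)) / 5 = 26.8333/5 = 5.3667

S is symmetric (S[j,i] = S[i,j]). Assembling:

S = [[5.3667, 0.2667, 1.9667],
 [0.2667, 2.2667, -0.5333],
 [1.9667, -0.5333, 5.3667]]


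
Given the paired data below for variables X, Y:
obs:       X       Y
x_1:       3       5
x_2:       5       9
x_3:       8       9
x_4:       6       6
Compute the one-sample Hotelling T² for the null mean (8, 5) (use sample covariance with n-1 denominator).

Step 1 — sample mean vector:
  mean(X) = (3 + 5 + 8 + 6) / 4 = 22/4 = 5.5
  mean(Y) = (5 + 9 + 9 + 6) / 4 = 29/4 = 7.25
  x̄ = (5.5, 7.25),  deviation x̄ - mu_0 = (5.5, 7.25) - (8, 5) = (-2.5, 2.25).

Step 2 — sample covariance matrix, S[i,j] = (1/(n-1)) · Σ_k (x_{k,i} - mean_i) · (x_{k,j} - mean_j), divisor n-1 = 3:
  S[X,X] = ((-2.5)·(-2.5) + (-0.5)·(-0.5) + (2.5)·(2.5) + (0.5)·(0.5)) / 3 = 13/3 = 4.3333
  S[X,Y] = ((-2.5)·(-2.25) + (-0.5)·(1.75) + (2.5)·(1.75) + (0.5)·(-1.25)) / 3 = 8.5/3 = 2.8333
  S[Y,Y] = ((-2.25)·(-2.25) + (1.75)·(1.75) + (1.75)·(1.75) + (-1.25)·(-1.25)) / 3 = 12.75/3 = 4.25
  S = [[4.3333, 2.8333],
 [2.8333, 4.25]].

Step 3 — invert S. det(S) = 4.3333·4.25 - (2.8333)² = 10.3889.
  S^{-1} = (1/det) · [[d, -b], [-b, a]] = [[0.4091, -0.2727],
 [-0.2727, 0.4171]].

Step 4 — quadratic form (x̄ - mu_0)^T · S^{-1} · (x̄ - mu_0):
  S^{-1} · (x̄ - mu_0) = (-1.6364, 1.6203),
  (x̄ - mu_0)^T · [...] = (-2.5)·(-1.6364) + (2.25)·(1.6203) = 7.7366.

Step 5 — scale by n: T² = 4 · 7.7366 = 30.9465.

T² ≈ 30.9465


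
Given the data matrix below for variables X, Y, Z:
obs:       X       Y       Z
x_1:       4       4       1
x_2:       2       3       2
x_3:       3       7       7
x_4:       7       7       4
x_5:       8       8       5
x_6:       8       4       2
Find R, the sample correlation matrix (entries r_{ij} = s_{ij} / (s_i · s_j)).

Step 1 — column means:
  mean(X) = (4 + 2 + 3 + 7 + 8 + 8) / 6 = 32/6 = 5.3333
  mean(Y) = (4 + 3 + 7 + 7 + 8 + 4) / 6 = 33/6 = 5.5
  mean(Z) = (1 + 2 + 7 + 4 + 5 + 2) / 6 = 21/6 = 3.5

Step 2 — sample variances and covariances s[i,j] = (1/(n-1)) · Σ_k (x_{k,i} - mean_i) · (x_{k,j} - mean_j), with n-1 = 5:
  s[X,X] = ((-1.3333)·(-1.3333) + (-3.3333)·(-3.3333) + (-2.3333)·(-2.3333) + (1.6667)·(1.6667) + (2.6667)·(2.6667) + (2.6667)·(2.6667)) / 5 = 35.3333/5 = 7.0667
  s[X,Y] = ((-1.3333)·(-1.5) + (-3.3333)·(-2.5) + (-2.3333)·(1.5) + (1.6667)·(1.5) + (2.6667)·(2.5) + (2.6667)·(-1.5)) / 5 = 12/5 = 2.4
  s[X,Z] = ((-1.3333)·(-2.5) + (-3.3333)·(-1.5) + (-2.3333)·(3.5) + (1.6667)·(0.5) + (2.6667)·(1.5) + (2.6667)·(-1.5)) / 5 = 1/5 = 0.2
  s[Y,Y] = ((-1.5)·(-1.5) + (-2.5)·(-2.5) + (1.5)·(1.5) + (1.5)·(1.5) + (2.5)·(2.5) + (-1.5)·(-1.5)) / 5 = 21.5/5 = 4.3
  s[Y,Z] = ((-1.5)·(-2.5) + (-2.5)·(-1.5) + (1.5)·(3.5) + (1.5)·(0.5) + (2.5)·(1.5) + (-1.5)·(-1.5)) / 5 = 19.5/5 = 3.9
  s[Z,Z] = ((-2.5)·(-2.5) + (-1.5)·(-1.5) + (3.5)·(3.5) + (0.5)·(0.5) + (1.5)·(1.5) + (-1.5)·(-1.5)) / 5 = 25.5/5 = 5.1
  Sample standard deviations s_i = √(s[i,i]):
  s(X) = √(7.0667) = 2.6583
  s(Y) = √(4.3) = 2.0736
  s(Z) = √(5.1) = 2.2583

Step 3 — r_{ij} = s_{ij} / (s_i · s_j):
  r[X,X] = 1 (diagonal).
  r[X,Y] = 2.4 / (2.6583 · 2.0736) = 2.4 / 5.5124 = 0.4354
  r[X,Z] = 0.2 / (2.6583 · 2.2583) = 0.2 / 6.0033 = 0.0333
  r[Y,Y] = 1 (diagonal).
  r[Y,Z] = 3.9 / (2.0736 · 2.2583) = 3.9 / 4.6829 = 0.8328
  r[Z,Z] = 1 (diagonal).

R is symmetric with unit diagonal. Assembling:

R = [[1, 0.4354, 0.0333],
 [0.4354, 1, 0.8328],
 [0.0333, 0.8328, 1]]
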